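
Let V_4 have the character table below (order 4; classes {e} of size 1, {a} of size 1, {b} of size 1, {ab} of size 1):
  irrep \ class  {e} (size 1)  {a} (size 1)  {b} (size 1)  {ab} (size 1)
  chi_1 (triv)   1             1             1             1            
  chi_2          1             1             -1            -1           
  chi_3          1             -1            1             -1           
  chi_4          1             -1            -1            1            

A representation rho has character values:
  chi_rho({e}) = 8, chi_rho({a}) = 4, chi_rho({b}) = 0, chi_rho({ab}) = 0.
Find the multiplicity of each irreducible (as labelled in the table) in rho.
Multiplicities: chi_1: 3, chi_2: 3, chi_3: 1, chi_4: 1.

Justification: Use <chi_rho, chi> = (1/|G|) sum_C |C| * chi_rho(C) * conj(chi(C)) with |G| = 4 for each irreducible chi in the table:
  <chi_rho, chi_1> = (1/4)[1*(8)*conj(1) + 1*(4)*conj(1) + 1*(0)*conj(1) + 1*(0)*conj(1)]
      = (1/4)[(8) + (4) + (0) + (0)] = 12/4 = 3
  <chi_rho, chi_2> = (1/4)[1*(8)*conj(1) + 1*(4)*conj(1) + 1*(0)*conj(-1) + 1*(0)*conj(-1)]
      = (1/4)[(8) + (4) + (0) + (0)] = 12/4 = 3
  <chi_rho, chi_3> = (1/4)[1*(8)*conj(1) + 1*(4)*conj(-1) + 1*(0)*conj(1) + 1*(0)*conj(-1)]
      = (1/4)[(8) + (-4) + (0) + (0)] = 4/4 = 1
  <chi_rho, chi_4> = (1/4)[1*(8)*conj(1) + 1*(4)*conj(-1) + 1*(0)*conj(-1) + 1*(0)*conj(1)]
      = (1/4)[(8) + (-4) + (0) + (0)] = 4/4 = 1
Dimension check: dim(rho) = sum (mult * dim) = 3*1 + 3*1 + 1*1 + 1*1 = 8 = chi_rho(e) = 8.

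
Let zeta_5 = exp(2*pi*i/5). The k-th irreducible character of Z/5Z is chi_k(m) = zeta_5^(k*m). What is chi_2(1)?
chi_2(1) = zeta_5^2 = exp(4*I*pi/5)

Solution. chi_2(1) = zeta_5^(2*1) = zeta_5^2. Since zeta_5^5 = 1, this equals zeta_5^2 = exp(2*pi*i*2/5) = exp(4*I*pi/5).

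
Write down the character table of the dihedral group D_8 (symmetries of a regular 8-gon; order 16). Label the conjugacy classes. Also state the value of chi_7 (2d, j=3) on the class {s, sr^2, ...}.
Conjugacy classes: {e} of size 1, {r^4} of size 1, {r^1, r^7} of size 2, {r^2, r^6} of size 2, {r^3, r^5} of size 2, {s, sr^2, ...} of size 4, {sr, sr^3, ...} of size 4.
Character table:
  irrep \ class              {e} (size 1)  {r^4} (size 1)  {r^1, r^7} (size 2)  {r^2, r^6} (size 2)  {r^3, r^5} (size 2)  {s, sr^2, ...} (size 4)  {sr, sr^3, ...} (size 4)
  chi_1 (triv)               1             1               1                    1                    1                    1                        1                       
  chi_2 (sign: r->1, s->-1)  1             1               1                    1                    1                    -1                       -1                      
  chi_3 (r->-1, s->1)        1             1               -1                   1                    -1                   1                        -1                      
  chi_4 (r->-1, s->-1)       1             1               -1                   1                    -1                   -1                       1                       
  chi_5 (2d, j=1)            2             -2              sqrt(2)              0                    -sqrt(2)             0                        0                       
  chi_6 (2d, j=2)            2             2               0                    -2                   0                    0                        0                       
  chi_7 (2d, j=3)            2             -2              -sqrt(2)             0                    sqrt(2)              0                        0                       

Spot check: chi_7 (2d, j=3) on {s, sr^2, ...} = 0.

Details: D_8 has order 2*8 = 16 with 7 conjugacy classes, hence 7 irreducibles. Sum of squared dims 1 + 1 + 1 + 1 + 4 + 4 + 4 = 16 = |G|. Linear characters come from the abelianisation; the 2-dimensional irreps have character r^k -> 2*cos(2*pi*j*k/8), reflections -> 0.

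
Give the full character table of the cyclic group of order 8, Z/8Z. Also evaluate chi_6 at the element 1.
Character table of Z/8Z (irreps indexed chi_0,...,chi_7 with chi_k(m) = zeta_8^(k*m), zeta_8 = exp(2*pi*i/8)):
  irrep \ class  {0} (size 1)  {1} (size 1)    {2} (size 1)  {3} (size 1)    {4} (size 1)  {5} (size 1)    {6} (size 1)  {7} (size 1)  
  chi_0          1             1               1             1               1             1               1             1             
  chi_1          1             exp(I*pi/4)     I             exp(3*I*pi/4)   -1            exp(-3*I*pi/4)  -I            exp(-I*pi/4)  
  chi_2          1             I               -1            -I              1             I               -1            -I            
  chi_3          1             exp(3*I*pi/4)   -I            exp(I*pi/4)     -1            exp(-I*pi/4)    I             exp(-3*I*pi/4)
  chi_4          1             -1              1             -1              1             -1              1             -1            
  chi_5          1             exp(-3*I*pi/4)  I             exp(-I*pi/4)    -1            exp(I*pi/4)     -I            exp(3*I*pi/4) 
  chi_6          1             -I              -1            I               1             -I              -1            I             
  chi_7          1             exp(-I*pi/4)    -I            exp(-3*I*pi/4)  -1            exp(3*I*pi/4)   I             exp(I*pi/4)   

Spot check: chi_6(1) = zeta_8^(6*1) = zeta_8^6 = -I.

Explanation: Z/8Z is abelian, so all 8 irreducible complex representations are 1-dimensional. They are given by chi_k(m) = zeta_8^(k*m) for k = 0,...,7. Row orthogonality: sum_m chi_k(m) conj(chi_l(m)) = 8 * [k = l].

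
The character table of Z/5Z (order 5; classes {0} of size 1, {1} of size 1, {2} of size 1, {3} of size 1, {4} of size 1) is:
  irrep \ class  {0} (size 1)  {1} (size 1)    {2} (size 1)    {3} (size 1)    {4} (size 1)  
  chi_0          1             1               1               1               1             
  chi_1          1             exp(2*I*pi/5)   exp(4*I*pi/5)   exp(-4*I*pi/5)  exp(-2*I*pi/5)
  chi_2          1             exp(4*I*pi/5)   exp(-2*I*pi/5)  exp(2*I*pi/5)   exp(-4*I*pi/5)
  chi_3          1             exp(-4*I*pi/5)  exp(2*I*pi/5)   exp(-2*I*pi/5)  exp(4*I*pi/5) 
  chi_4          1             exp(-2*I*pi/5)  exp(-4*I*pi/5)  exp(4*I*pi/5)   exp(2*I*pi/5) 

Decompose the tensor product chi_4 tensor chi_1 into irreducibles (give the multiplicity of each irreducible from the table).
chi_4 tensor chi_1 = chi_0 (all other irreducibles have multiplicity 0).

Explanation: The character of a tensor product is the pointwise product (chi_4 * chi_1)(C) = chi_4(C) * chi_1(C):
  {0}: (1)*(1), {1}: (exp(-2*I*pi/5))*(exp(2*I*pi/5)), {2}: (exp(-4*I*pi/5))*(exp(4*I*pi/5)), {3}: (exp(4*I*pi/5))*(exp(-4*I*pi/5)), {4}: (exp(2*I*pi/5))*(exp(-2*I*pi/5))
so (chi_4 * chi_1) takes values
  {0} -> 1, {1} -> 1, {2} -> 1, {3} -> 1, {4} -> 1.
Now take the inner product of this character with each irreducible chi from the table, <chi_4*chi_1, chi> = (1/5) sum_C |C| (chi_4*chi_1)(C) conj(chi(C)):
  <chi_4*chi_1, chi_0> = (1/5)[1*(1)*conj(1) + 1*(1)*conj(1) + 1*(1)*conj(1) + 1*(1)*conj(1) + 1*(1)*conj(1)]
      = (1/5)[(1) + (1) + (1) + (1) + (1)] = 5/5 = 1
  <chi_4*chi_1, chi_1> = (1/5)[1*(1)*conj(1) + 1*(1)*conj(exp(2*I*pi/5)) + 1*(1)*conj(exp(4*I*pi/5)) + 1*(1)*conj(exp(-4*I*pi/5)) + 1*(1)*conj(exp(-2*I*pi/5))]
      = (1/5)[(1) + (exp(-2*I*pi/5)) + (exp(-4*I*pi/5)) + (exp(4*I*pi/5)) + (exp(2*I*pi/5))] = 0/5 = 0
  <chi_4*chi_1, chi_2> = (1/5)[1*(1)*conj(1) + 1*(1)*conj(exp(4*I*pi/5)) + 1*(1)*conj(exp(-2*I*pi/5)) + 1*(1)*conj(exp(2*I*pi/5)) + 1*(1)*conj(exp(-4*I*pi/5))]
      = (1/5)[(1) + (exp(-4*I*pi/5)) + (exp(2*I*pi/5)) + (exp(-2*I*pi/5)) + (exp(4*I*pi/5))] = 0/5 = 0
  <chi_4*chi_1, chi_3> = (1/5)[1*(1)*conj(1) + 1*(1)*conj(exp(-4*I*pi/5)) + 1*(1)*conj(exp(2*I*pi/5)) + 1*(1)*conj(exp(-2*I*pi/5)) + 1*(1)*conj(exp(4*I*pi/5))]
      = (1/5)[(1) + (exp(4*I*pi/5)) + (exp(-2*I*pi/5)) + (exp(2*I*pi/5)) + (exp(-4*I*pi/5))] = 0/5 = 0
  <chi_4*chi_1, chi_4> = (1/5)[1*(1)*conj(1) + 1*(1)*conj(exp(-2*I*pi/5)) + 1*(1)*conj(exp(-4*I*pi/5)) + 1*(1)*conj(exp(4*I*pi/5)) + 1*(1)*conj(exp(2*I*pi/5))]
      = (1/5)[(1) + (exp(2*I*pi/5)) + (exp(4*I*pi/5)) + (exp(-4*I*pi/5)) + (exp(-2*I*pi/5))] = 0/5 = 0
(Exp terms are combined using exp(i*s)*conj(exp(i*t)) = exp(i*(s-t)), and sums of them are collapsed using the identity that for every m > 1 the m distinct m-th roots of unity sum to 0, e.g. 1 + exp(2*I*pi/3) + exp(-2*I*pi/3) = 0.)
Hence the multiplicities are chi_0: 1. Dimension check: dim(chi_4)*dim(chi_1) = 1*1 = 1 and sum (mult * dim) = 1*1 = 1.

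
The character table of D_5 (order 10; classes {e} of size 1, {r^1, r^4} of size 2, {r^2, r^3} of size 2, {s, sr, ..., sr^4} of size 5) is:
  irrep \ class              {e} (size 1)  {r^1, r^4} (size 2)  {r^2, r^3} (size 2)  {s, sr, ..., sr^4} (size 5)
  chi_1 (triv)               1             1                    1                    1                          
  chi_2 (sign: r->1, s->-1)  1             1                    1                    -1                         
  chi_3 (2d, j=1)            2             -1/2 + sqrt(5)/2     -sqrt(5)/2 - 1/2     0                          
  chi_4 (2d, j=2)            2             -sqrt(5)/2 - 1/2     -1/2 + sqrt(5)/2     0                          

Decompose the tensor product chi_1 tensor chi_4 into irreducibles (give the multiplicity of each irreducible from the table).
chi_1 tensor chi_4 = chi_4 (all other irreducibles have multiplicity 0).

Working: The character of a tensor product is the pointwise product (chi_1 * chi_4)(C) = chi_1(C) * chi_4(C):
  {e}: (1)*(2), {r^1, r^4}: (1)*(-sqrt(5)/2 - 1/2), {r^2, r^3}: (1)*(-1/2 + sqrt(5)/2), {s, sr, ..., sr^4}: (1)*(0)
so (chi_1 * chi_4) takes values
  {e} -> 2, {r^1, r^4} -> -sqrt(5)/2 - 1/2, {r^2, r^3} -> -1/2 + sqrt(5)/2, {s, sr, ..., sr^4} -> 0.
Now take the inner product of this character with each irreducible chi from the table, <chi_1*chi_4, chi> = (1/10) sum_C |C| (chi_1*chi_4)(C) conj(chi(C)):
  <chi_1*chi_4, chi_1> = (1/10)[1*(2)*conj(1) + 2*(-sqrt(5)/2 - 1/2)*conj(1) + 2*(-1/2 + sqrt(5)/2)*conj(1) + 5*(0)*conj(1)]
      = (1/10)[(2) + (-sqrt(5) - 1) + (-1 + sqrt(5)) + (0)] = 0/10 = 0
  <chi_1*chi_4, chi_2> = (1/10)[1*(2)*conj(1) + 2*(-sqrt(5)/2 - 1/2)*conj(1) + 2*(-1/2 + sqrt(5)/2)*conj(1) + 5*(0)*conj(-1)]
      = (1/10)[(2) + (-sqrt(5) - 1) + (-1 + sqrt(5)) + (0)] = 0/10 = 0
  <chi_1*chi_4, chi_3> = (1/10)[1*(2)*conj(2) + 2*(-sqrt(5)/2 - 1/2)*conj(-1/2 + sqrt(5)/2) + 2*(-1/2 + sqrt(5)/2)*conj(-sqrt(5)/2 - 1/2) + 5*(0)*conj(0)]
      = (1/10)[(4) + (-2) + (-2) + (0)] = 0/10 = 0
  <chi_1*chi_4, chi_4> = (1/10)[1*(2)*conj(2) + 2*(-sqrt(5)/2 - 1/2)*conj(-sqrt(5)/2 - 1/2) + 2*(-1/2 + sqrt(5)/2)*conj(-1/2 + sqrt(5)/2) + 5*(0)*conj(0)]
      = (1/10)[(4) + (sqrt(5) + 3) + (3 - sqrt(5)) + (0)] = 10/10 = 1
Hence the multiplicities are chi_4: 1. Dimension check: dim(chi_1)*dim(chi_4) = 1*2 = 2 and sum (mult * dim) = 1*2 = 2.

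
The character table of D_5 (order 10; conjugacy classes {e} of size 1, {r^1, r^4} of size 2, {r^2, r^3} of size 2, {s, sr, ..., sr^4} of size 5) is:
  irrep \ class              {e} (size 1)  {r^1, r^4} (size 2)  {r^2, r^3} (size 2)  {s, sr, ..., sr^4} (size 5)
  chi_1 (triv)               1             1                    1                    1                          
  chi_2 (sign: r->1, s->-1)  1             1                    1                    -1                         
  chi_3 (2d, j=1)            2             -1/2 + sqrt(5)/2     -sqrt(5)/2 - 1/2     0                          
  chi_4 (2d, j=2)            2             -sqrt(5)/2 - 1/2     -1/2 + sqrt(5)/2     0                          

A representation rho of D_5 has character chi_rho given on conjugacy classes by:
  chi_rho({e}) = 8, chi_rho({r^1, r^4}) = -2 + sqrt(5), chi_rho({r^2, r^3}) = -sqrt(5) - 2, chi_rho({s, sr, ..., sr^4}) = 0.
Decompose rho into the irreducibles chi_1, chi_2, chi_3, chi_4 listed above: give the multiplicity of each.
Multiplicities: chi_1: 0, chi_2: 0, chi_3: 3, chi_4: 1.

Derivation: Use <chi_rho, chi> = (1/|G|) sum_C |C| * chi_rho(C) * conj(chi(C)) with |G| = 10 for each irreducible chi in the table:
  <chi_rho, chi_1> = (1/10)[1*(8)*conj(1) + 2*(-2 + sqrt(5))*conj(1) + 2*(-sqrt(5) - 2)*conj(1) + 5*(0)*conj(1)]
      = (1/10)[(8) + (-4 + 2*sqrt(5)) + (-2*sqrt(5) - 4) + (0)] = 0/10 = 0
  <chi_rho, chi_2> = (1/10)[1*(8)*conj(1) + 2*(-2 + sqrt(5))*conj(1) + 2*(-sqrt(5) - 2)*conj(1) + 5*(0)*conj(-1)]
      = (1/10)[(8) + (-4 + 2*sqrt(5)) + (-2*sqrt(5) - 4) + (0)] = 0/10 = 0
  <chi_rho, chi_3> = (1/10)[1*(8)*conj(2) + 2*(-2 + sqrt(5))*conj(-1/2 + sqrt(5)/2) + 2*(-sqrt(5) - 2)*conj(-sqrt(5)/2 - 1/2) + 5*(0)*conj(0)]
      = (1/10)[(16) + (7 - 3*sqrt(5)) + (3*sqrt(5) + 7) + (0)] = 30/10 = 3
  <chi_rho, chi_4> = (1/10)[1*(8)*conj(2) + 2*(-2 + sqrt(5))*conj(-sqrt(5)/2 - 1/2) + 2*(-sqrt(5) - 2)*conj(-1/2 + sqrt(5)/2) + 5*(0)*conj(0)]
      = (1/10)[(16) + (-3 + sqrt(5)) + (-3 - sqrt(5)) + (0)] = 10/10 = 1
Dimension check: dim(rho) = sum (mult * dim) = 0*1 + 0*1 + 3*2 + 1*2 = 8 = chi_rho(e) = 8.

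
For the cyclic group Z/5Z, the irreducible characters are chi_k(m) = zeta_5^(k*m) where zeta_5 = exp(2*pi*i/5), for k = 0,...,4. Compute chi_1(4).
chi_1(4) = zeta_5^4 = exp(-2*I*pi/5)

chi_1(4) = zeta_5^(1*4) = zeta_5^4. Since zeta_5^5 = 1, this equals zeta_5^4 = exp(2*pi*i*4/5) = exp(-2*I*pi/5).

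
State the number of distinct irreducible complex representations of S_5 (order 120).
7

The number of irreducible complex representations of a finite group equals its number of conjugacy classes. Conjugacy classes in S_5 correspond to cycle types, i.e. partitions of 5; there are p(5) = 7 of them, so S_5 (order 120) has exactly 7 irreducible complex representations.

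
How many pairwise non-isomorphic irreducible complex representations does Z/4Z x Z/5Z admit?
20

Details: The number of irreducible complex representations of a finite group equals its number of conjugacy classes. Z/4Z x Z/5Z is abelian of order 20, so every element is its own conjugacy class: 20 classes, so Z/4Z x Z/5Z (order 20) has exactly 20 irreducible complex representations.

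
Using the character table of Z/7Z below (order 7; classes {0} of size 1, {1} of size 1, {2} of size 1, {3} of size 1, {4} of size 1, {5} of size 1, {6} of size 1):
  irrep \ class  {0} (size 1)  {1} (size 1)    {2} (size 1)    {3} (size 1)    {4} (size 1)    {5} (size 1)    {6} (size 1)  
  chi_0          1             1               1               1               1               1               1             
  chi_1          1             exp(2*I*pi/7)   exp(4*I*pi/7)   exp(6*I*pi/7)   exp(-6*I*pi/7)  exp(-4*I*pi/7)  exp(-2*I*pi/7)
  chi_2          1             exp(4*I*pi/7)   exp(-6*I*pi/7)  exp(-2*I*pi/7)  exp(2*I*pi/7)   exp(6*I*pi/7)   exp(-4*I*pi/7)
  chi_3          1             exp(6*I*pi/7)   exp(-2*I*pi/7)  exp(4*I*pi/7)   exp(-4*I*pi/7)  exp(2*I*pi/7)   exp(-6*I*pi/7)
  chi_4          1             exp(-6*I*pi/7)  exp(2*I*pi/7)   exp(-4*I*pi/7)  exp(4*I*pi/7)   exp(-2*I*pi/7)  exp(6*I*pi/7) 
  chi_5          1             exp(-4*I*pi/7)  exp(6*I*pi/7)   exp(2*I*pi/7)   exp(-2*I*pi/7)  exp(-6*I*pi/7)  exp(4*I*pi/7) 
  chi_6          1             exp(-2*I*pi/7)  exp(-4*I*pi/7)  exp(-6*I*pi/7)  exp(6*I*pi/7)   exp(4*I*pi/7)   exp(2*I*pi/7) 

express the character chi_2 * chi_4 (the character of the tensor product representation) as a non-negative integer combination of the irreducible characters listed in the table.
chi_2 tensor chi_4 = chi_6 (all other irreducibles have multiplicity 0).

The character of a tensor product is the pointwise product (chi_2 * chi_4)(C) = chi_2(C) * chi_4(C):
  {0}: (1)*(1), {1}: (exp(4*I*pi/7))*(exp(-6*I*pi/7)), {2}: (exp(-6*I*pi/7))*(exp(2*I*pi/7)), {3}: (exp(-2*I*pi/7))*(exp(-4*I*pi/7)), {4}: (exp(2*I*pi/7))*(exp(4*I*pi/7)), {5}: (exp(6*I*pi/7))*(exp(-2*I*pi/7)), {6}: (exp(-4*I*pi/7))*(exp(6*I*pi/7))
so (chi_2 * chi_4) takes values
  {0} -> 1, {1} -> exp(-2*I*pi/7), {2} -> exp(-4*I*pi/7), {3} -> exp(-6*I*pi/7), {4} -> exp(6*I*pi/7), {5} -> exp(4*I*pi/7), {6} -> exp(2*I*pi/7).
Now take the inner product of this character with each irreducible chi from the table, <chi_2*chi_4, chi> = (1/7) sum_C |C| (chi_2*chi_4)(C) conj(chi(C)):
  <chi_2*chi_4, chi_0> = (1/7)[1*(1)*conj(1) + 1*(exp(-2*I*pi/7))*conj(1) + 1*(exp(-4*I*pi/7))*conj(1) + 1*(exp(-6*I*pi/7))*conj(1) + 1*(exp(6*I*pi/7))*conj(1) + 1*(exp(4*I*pi/7))*conj(1) + 1*(exp(2*I*pi/7))*conj(1)]
      = (1/7)[(1) + (exp(-2*I*pi/7)) + (exp(-4*I*pi/7)) + (exp(-6*I*pi/7)) + (exp(6*I*pi/7)) + (exp(4*I*pi/7)) + (exp(2*I*pi/7))] = 0/7 = 0
  <chi_2*chi_4, chi_1> = (1/7)[1*(1)*conj(1) + 1*(exp(-2*I*pi/7))*conj(exp(2*I*pi/7)) + 1*(exp(-4*I*pi/7))*conj(exp(4*I*pi/7)) + 1*(exp(-6*I*pi/7))*conj(exp(6*I*pi/7)) + 1*(exp(6*I*pi/7))*conj(exp(-6*I*pi/7)) + 1*(exp(4*I*pi/7))*conj(exp(-4*I*pi/7)) + 1*(exp(2*I*pi/7))*conj(exp(-2*I*pi/7))]
      = (1/7)[(1) + (exp(-4*I*pi/7)) + (exp(6*I*pi/7)) + (exp(2*I*pi/7)) + (exp(-2*I*pi/7)) + (exp(-6*I*pi/7)) + (exp(4*I*pi/7))] = 0/7 = 0
  <chi_2*chi_4, chi_2> = (1/7)[1*(1)*conj(1) + 1*(exp(-2*I*pi/7))*conj(exp(4*I*pi/7)) + 1*(exp(-4*I*pi/7))*conj(exp(-6*I*pi/7)) + 1*(exp(-6*I*pi/7))*conj(exp(-2*I*pi/7)) + 1*(exp(6*I*pi/7))*conj(exp(2*I*pi/7)) + 1*(exp(4*I*pi/7))*conj(exp(6*I*pi/7)) + 1*(exp(2*I*pi/7))*conj(exp(-4*I*pi/7))]
      = (1/7)[(1) + (exp(-6*I*pi/7)) + (exp(2*I*pi/7)) + (exp(-4*I*pi/7)) + (exp(4*I*pi/7)) + (exp(-2*I*pi/7)) + (exp(6*I*pi/7))] = 0/7 = 0
  <chi_2*chi_4, chi_3> = (1/7)[1*(1)*conj(1) + 1*(exp(-2*I*pi/7))*conj(exp(6*I*pi/7)) + 1*(exp(-4*I*pi/7))*conj(exp(-2*I*pi/7)) + 1*(exp(-6*I*pi/7))*conj(exp(4*I*pi/7)) + 1*(exp(6*I*pi/7))*conj(exp(-4*I*pi/7)) + 1*(exp(4*I*pi/7))*conj(exp(2*I*pi/7)) + 1*(exp(2*I*pi/7))*conj(exp(-6*I*pi/7))]
      = (1/7)[(1) + (exp(6*I*pi/7)) + (exp(-2*I*pi/7)) + (exp(4*I*pi/7)) + (exp(-4*I*pi/7)) + (exp(2*I*pi/7)) + (exp(-6*I*pi/7))] = 0/7 = 0
  <chi_2*chi_4, chi_4> = (1/7)[1*(1)*conj(1) + 1*(exp(-2*I*pi/7))*conj(exp(-6*I*pi/7)) + 1*(exp(-4*I*pi/7))*conj(exp(2*I*pi/7)) + 1*(exp(-6*I*pi/7))*conj(exp(-4*I*pi/7)) + 1*(exp(6*I*pi/7))*conj(exp(4*I*pi/7)) + 1*(exp(4*I*pi/7))*conj(exp(-2*I*pi/7)) + 1*(exp(2*I*pi/7))*conj(exp(6*I*pi/7))]
      = (1/7)[(1) + (exp(4*I*pi/7)) + (exp(-6*I*pi/7)) + (exp(-2*I*pi/7)) + (exp(2*I*pi/7)) + (exp(6*I*pi/7)) + (exp(-4*I*pi/7))] = 0/7 = 0
  <chi_2*chi_4, chi_5> = (1/7)[1*(1)*conj(1) + 1*(exp(-2*I*pi/7))*conj(exp(-4*I*pi/7)) + 1*(exp(-4*I*pi/7))*conj(exp(6*I*pi/7)) + 1*(exp(-6*I*pi/7))*conj(exp(2*I*pi/7)) + 1*(exp(6*I*pi/7))*conj(exp(-2*I*pi/7)) + 1*(exp(4*I*pi/7))*conj(exp(-6*I*pi/7)) + 1*(exp(2*I*pi/7))*conj(exp(4*I*pi/7))]
      = (1/7)[(1) + (exp(2*I*pi/7)) + (exp(4*I*pi/7)) + (exp(6*I*pi/7)) + (exp(-6*I*pi/7)) + (exp(-4*I*pi/7)) + (exp(-2*I*pi/7))] = 0/7 = 0
  <chi_2*chi_4, chi_6> = (1/7)[1*(1)*conj(1) + 1*(exp(-2*I*pi/7))*conj(exp(-2*I*pi/7)) + 1*(exp(-4*I*pi/7))*conj(exp(-4*I*pi/7)) + 1*(exp(-6*I*pi/7))*conj(exp(-6*I*pi/7)) + 1*(exp(6*I*pi/7))*conj(exp(6*I*pi/7)) + 1*(exp(4*I*pi/7))*conj(exp(4*I*pi/7)) + 1*(exp(2*I*pi/7))*conj(exp(2*I*pi/7))]
      = (1/7)[(1) + (1) + (1) + (1) + (1) + (1) + (1)] = 7/7 = 1
(Exp terms are combined using exp(i*s)*conj(exp(i*t)) = exp(i*(s-t)), and sums of them are collapsed using the identity that for every m > 1 the m distinct m-th roots of unity sum to 0, e.g. 1 + exp(2*I*pi/3) + exp(-2*I*pi/3) = 0.)
Hence the multiplicities are chi_6: 1. Dimension check: dim(chi_2)*dim(chi_4) = 1*1 = 1 and sum (mult * dim) = 1*1 = 1.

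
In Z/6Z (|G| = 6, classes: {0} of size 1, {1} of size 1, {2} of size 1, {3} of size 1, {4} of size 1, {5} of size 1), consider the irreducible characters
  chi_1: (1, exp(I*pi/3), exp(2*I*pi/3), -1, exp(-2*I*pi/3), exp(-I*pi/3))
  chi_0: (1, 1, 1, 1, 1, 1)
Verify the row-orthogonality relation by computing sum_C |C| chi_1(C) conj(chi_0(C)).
Sum = 0; so <chi_1, chi_0> = 0 (distinct irreducibles are orthogonal).

Solution. Compute term by term over conjugacy classes (|C| * chi_1(C) * conj(chi_0(C))):
  1*(1)*conj(1) + 1*(exp(I*pi/3))*conj(1) + 1*(exp(2*I*pi/3))*conj(1) + 1*(-1)*conj(1) + 1*(exp(-2*I*pi/3))*conj(1) + 1*(exp(-I*pi/3))*conj(1)
  = (1) + (exp(I*pi/3)) + (exp(2*I*pi/3)) + (-1) + (exp(-2*I*pi/3)) + (exp(-I*pi/3))
  = 0.
(Exp terms are combined using exp(i*s)*conj(exp(i*t)) = exp(i*(s-t)), and sums of them are collapsed using the identity that for every m > 1 the m distinct m-th roots of unity sum to 0, e.g. 1 + exp(2*I*pi/3) + exp(-2*I*pi/3) = 0.)
Dividing by |G| = 6 gives 0/6 = 0, matching the row-orthogonality relation <chi_1, chi_0> = [chi_1 = chi_0].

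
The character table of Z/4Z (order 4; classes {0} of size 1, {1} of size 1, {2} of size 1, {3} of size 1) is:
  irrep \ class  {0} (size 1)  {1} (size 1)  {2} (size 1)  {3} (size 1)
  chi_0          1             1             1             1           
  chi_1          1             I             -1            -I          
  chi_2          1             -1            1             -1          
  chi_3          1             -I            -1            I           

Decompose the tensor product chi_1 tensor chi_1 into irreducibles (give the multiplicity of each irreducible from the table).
chi_1 tensor chi_1 = chi_2 (all other irreducibles have multiplicity 0).

The character of a tensor product is the pointwise product (chi_1 * chi_1)(C) = chi_1(C) * chi_1(C):
  {0}: (1)*(1), {1}: (I)*(I), {2}: (-1)*(-1), {3}: (-I)*(-I)
so (chi_1 * chi_1) takes values
  {0} -> 1, {1} -> -1, {2} -> 1, {3} -> -1.
Now take the inner product of this character with each irreducible chi from the table, <chi_1*chi_1, chi> = (1/4) sum_C |C| (chi_1*chi_1)(C) conj(chi(C)):
  <chi_1*chi_1, chi_0> = (1/4)[1*(1)*conj(1) + 1*(-1)*conj(1) + 1*(1)*conj(1) + 1*(-1)*conj(1)]
      = (1/4)[(1) + (-1) + (1) + (-1)] = 0/4 = 0
  <chi_1*chi_1, chi_1> = (1/4)[1*(1)*conj(1) + 1*(-1)*conj(I) + 1*(1)*conj(-1) + 1*(-1)*conj(-I)]
      = (1/4)[(1) + (I) + (-1) + (-I)] = 0/4 = 0
  <chi_1*chi_1, chi_2> = (1/4)[1*(1)*conj(1) + 1*(-1)*conj(-1) + 1*(1)*conj(1) + 1*(-1)*conj(-1)]
      = (1/4)[(1) + (1) + (1) + (1)] = 4/4 = 1
  <chi_1*chi_1, chi_3> = (1/4)[1*(1)*conj(1) + 1*(-1)*conj(-I) + 1*(1)*conj(-1) + 1*(-1)*conj(I)]
      = (1/4)[(1) + (-I) + (-1) + (I)] = 0/4 = 0
(Exp terms are combined using exp(i*s)*conj(exp(i*t)) = exp(i*(s-t)), and sums of them are collapsed using the identity that for every m > 1 the m distinct m-th roots of unity sum to 0, e.g. 1 + exp(2*I*pi/3) + exp(-2*I*pi/3) = 0.)
Hence the multiplicities are chi_2: 1. Dimension check: dim(chi_1)*dim(chi_1) = 1*1 = 1 and sum (mult * dim) = 1*1 = 1.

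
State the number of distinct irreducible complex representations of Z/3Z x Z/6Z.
18

Details: The number of irreducible complex representations of a finite group equals its number of conjugacy classes. Z/3Z x Z/6Z is abelian of order 18, so every element is its own conjugacy class: 18 classes, so Z/3Z x Z/6Z (order 18) has exactly 18 irreducible complex representations.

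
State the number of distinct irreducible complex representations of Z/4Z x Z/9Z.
36

Details: The number of irreducible complex representations of a finite group equals its number of conjugacy classes. Z/4Z x Z/9Z is abelian of order 36, so every element is its own conjugacy class: 36 classes, so Z/4Z x Z/9Z (order 36) has exactly 36 irreducible complex representations.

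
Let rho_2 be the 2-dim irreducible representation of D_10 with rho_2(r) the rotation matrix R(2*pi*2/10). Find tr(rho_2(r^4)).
chi_{rho_2}(r^4) = 2*cos(2*pi*2*4/10) = -1/2 + sqrt(5)/2

Details: rho_2(r^4) is rotation by angle 2*pi*2*4/10, whose trace is 2*cos(2*pi*2*4/10) = -1/2 + sqrt(5)/2.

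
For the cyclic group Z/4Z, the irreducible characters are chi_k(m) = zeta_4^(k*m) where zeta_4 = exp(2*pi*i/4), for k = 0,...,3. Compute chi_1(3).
chi_1(3) = zeta_4^3 = -I

Justification: chi_1(3) = zeta_4^(1*3) = zeta_4^3. Since zeta_4^4 = 1, this equals zeta_4^3 = exp(2*pi*i*3/4) = -I.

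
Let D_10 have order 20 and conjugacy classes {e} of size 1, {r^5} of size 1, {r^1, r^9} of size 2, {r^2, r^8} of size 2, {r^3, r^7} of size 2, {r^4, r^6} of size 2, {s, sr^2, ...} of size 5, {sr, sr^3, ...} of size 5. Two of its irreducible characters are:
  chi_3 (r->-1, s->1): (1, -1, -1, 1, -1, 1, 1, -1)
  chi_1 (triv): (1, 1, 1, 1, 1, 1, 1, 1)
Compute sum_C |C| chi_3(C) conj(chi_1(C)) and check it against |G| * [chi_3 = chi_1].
Sum = 0; so <chi_3, chi_1> = 0 (distinct irreducibles are orthogonal).

Working: Compute term by term over conjugacy classes (|C| * chi_3(C) * conj(chi_1(C))):
  1*(1)*conj(1) + 1*(-1)*conj(1) + 2*(-1)*conj(1) + 2*(1)*conj(1) + 2*(-1)*conj(1) + 2*(1)*conj(1) + 5*(1)*conj(1) + 5*(-1)*conj(1)
  = (1) + (-1) + (-2) + (2) + (-2) + (2) + (5) + (-5)
  = 0.
Dividing by |G| = 20 gives 0/20 = 0, matching the row-orthogonality relation <chi_3, chi_1> = [chi_3 = chi_1].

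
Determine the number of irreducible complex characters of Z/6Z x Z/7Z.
42

Proof sketch: The number of irreducible complex representations of a finite group equals its number of conjugacy classes. Z/6Z x Z/7Z is abelian of order 42, so every element is its own conjugacy class: 42 classes, so Z/6Z x Z/7Z (order 42) has exactly 42 irreducible complex representations.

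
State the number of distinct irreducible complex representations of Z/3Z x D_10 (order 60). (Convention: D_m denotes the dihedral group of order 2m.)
24

Explanation: The number of irreducible complex representations of a finite group equals its number of conjugacy classes. For a direct product, #classes(G x H) = #classes(G) * #classes(H). Z/3Z has 3 classes (abelian), D_10 has 8 classes, so 3 * 8 = 24, so Z/3Z x D_10 (order 60) has exactly 24 irreducible complex representations.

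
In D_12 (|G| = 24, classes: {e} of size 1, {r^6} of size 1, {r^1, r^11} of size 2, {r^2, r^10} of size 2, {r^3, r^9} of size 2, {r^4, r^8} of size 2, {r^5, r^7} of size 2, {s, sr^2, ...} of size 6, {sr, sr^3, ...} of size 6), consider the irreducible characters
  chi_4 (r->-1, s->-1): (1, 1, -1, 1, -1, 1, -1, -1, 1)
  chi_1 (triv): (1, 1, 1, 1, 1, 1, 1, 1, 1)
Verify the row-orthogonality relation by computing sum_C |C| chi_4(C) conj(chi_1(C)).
Sum = 0; so <chi_4, chi_1> = 0 (distinct irreducibles are orthogonal).

Why: Compute term by term over conjugacy classes (|C| * chi_4(C) * conj(chi_1(C))):
  1*(1)*conj(1) + 1*(1)*conj(1) + 2*(-1)*conj(1) + 2*(1)*conj(1) + 2*(-1)*conj(1) + 2*(1)*conj(1) + 2*(-1)*conj(1) + 6*(-1)*conj(1) + 6*(1)*conj(1)
  = (1) + (1) + (-2) + (2) + (-2) + (2) + (-2) + (-6) + (6)
  = 0.
Dividing by |G| = 24 gives 0/24 = 0, matching the row-orthogonality relation <chi_4, chi_1> = [chi_4 = chi_1].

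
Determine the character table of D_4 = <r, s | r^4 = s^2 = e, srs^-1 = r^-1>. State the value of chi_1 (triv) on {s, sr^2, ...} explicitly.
Conjugacy classes: {e} of size 1, {r^2} of size 1, {r^1, r^3} of size 2, {s, sr^2, ...} of size 2, {sr, sr^3, ...} of size 2.
Character table:
  irrep \ class              {e} (size 1)  {r^2} (size 1)  {r^1, r^3} (size 2)  {s, sr^2, ...} (size 2)  {sr, sr^3, ...} (size 2)
  chi_1 (triv)               1             1               1                    1                        1                       
  chi_2 (sign: r->1, s->-1)  1             1               1                    -1                       -1                      
  chi_3 (r->-1, s->1)        1             1               -1                   1                        -1                      
  chi_4 (r->-1, s->-1)       1             1               -1                   -1                       1                       
  chi_5 (2d, j=1)            2             -2              0                    0                        0                       

Spot check: chi_1 (triv) on {s, sr^2, ...} = 1.

Why: D_4 has order 2*4 = 8 with 5 conjugacy classes, hence 5 irreducibles. Sum of squared dims 1 + 1 + 1 + 1 + 4 = 8 = |G|. Linear characters come from the abelianisation; the 2-dimensional irreps have character r^k -> 2*cos(2*pi*j*k/4), reflections -> 0.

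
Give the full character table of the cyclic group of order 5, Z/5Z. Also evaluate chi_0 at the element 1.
Character table of Z/5Z (irreps indexed chi_0,...,chi_4 with chi_k(m) = zeta_5^(k*m), zeta_5 = exp(2*pi*i/5)):
  irrep \ class  {0} (size 1)  {1} (size 1)    {2} (size 1)    {3} (size 1)    {4} (size 1)  
  chi_0          1             1               1               1               1             
  chi_1          1             exp(2*I*pi/5)   exp(4*I*pi/5)   exp(-4*I*pi/5)  exp(-2*I*pi/5)
  chi_2          1             exp(4*I*pi/5)   exp(-2*I*pi/5)  exp(2*I*pi/5)   exp(-4*I*pi/5)
  chi_3          1             exp(-4*I*pi/5)  exp(2*I*pi/5)   exp(-2*I*pi/5)  exp(4*I*pi/5) 
  chi_4          1             exp(-2*I*pi/5)  exp(-4*I*pi/5)  exp(4*I*pi/5)   exp(2*I*pi/5) 

Spot check: chi_0(1) = zeta_5^(0*1) = zeta_5^0 = 1.

Explanation: Z/5Z is abelian, so all 5 irreducible complex representations are 1-dimensional. They are given by chi_k(m) = zeta_5^(k*m) for k = 0,...,4. Row orthogonality: sum_m chi_k(m) conj(chi_l(m)) = 5 * [k = l].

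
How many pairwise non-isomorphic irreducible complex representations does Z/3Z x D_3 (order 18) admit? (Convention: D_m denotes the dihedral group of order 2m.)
9

Solution. The number of irreducible complex representations of a finite group equals its number of conjugacy classes. For a direct product, #classes(G x H) = #classes(G) * #classes(H). Z/3Z has 3 classes (abelian), D_3 has 3 classes, so 3 * 3 = 9, so Z/3Z x D_3 (order 18) has exactly 9 irreducible complex representations.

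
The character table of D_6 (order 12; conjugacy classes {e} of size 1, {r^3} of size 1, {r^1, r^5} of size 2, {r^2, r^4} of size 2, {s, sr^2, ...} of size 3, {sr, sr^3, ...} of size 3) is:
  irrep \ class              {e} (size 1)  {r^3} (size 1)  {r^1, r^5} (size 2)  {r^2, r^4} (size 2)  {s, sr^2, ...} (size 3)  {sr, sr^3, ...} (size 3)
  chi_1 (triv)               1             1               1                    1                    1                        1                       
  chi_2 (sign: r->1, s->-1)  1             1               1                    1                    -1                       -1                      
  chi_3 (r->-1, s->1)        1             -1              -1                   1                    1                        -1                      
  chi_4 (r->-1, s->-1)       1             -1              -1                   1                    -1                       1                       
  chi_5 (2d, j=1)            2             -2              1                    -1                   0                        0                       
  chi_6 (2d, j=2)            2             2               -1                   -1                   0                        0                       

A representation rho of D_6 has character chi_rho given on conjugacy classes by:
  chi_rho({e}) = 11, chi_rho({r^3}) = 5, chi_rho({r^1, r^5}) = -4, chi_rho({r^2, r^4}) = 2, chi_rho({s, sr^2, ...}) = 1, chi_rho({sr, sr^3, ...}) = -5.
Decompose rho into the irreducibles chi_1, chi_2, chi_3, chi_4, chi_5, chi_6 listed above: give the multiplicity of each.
Multiplicities: chi_1: 0, chi_2: 2, chi_3: 3, chi_4: 0, chi_5: 0, chi_6: 3.

Working: Use <chi_rho, chi> = (1/|G|) sum_C |C| * chi_rho(C) * conj(chi(C)) with |G| = 12 for each irreducible chi in the table:
  <chi_rho, chi_1> = (1/12)[1*(11)*conj(1) + 1*(5)*conj(1) + 2*(-4)*conj(1) + 2*(2)*conj(1) + 3*(1)*conj(1) + 3*(-5)*conj(1)]
      = (1/12)[(11) + (5) + (-8) + (4) + (3) + (-15)] = 0/12 = 0
  <chi_rho, chi_2> = (1/12)[1*(11)*conj(1) + 1*(5)*conj(1) + 2*(-4)*conj(1) + 2*(2)*conj(1) + 3*(1)*conj(-1) + 3*(-5)*conj(-1)]
      = (1/12)[(11) + (5) + (-8) + (4) + (-3) + (15)] = 24/12 = 2
  <chi_rho, chi_3> = (1/12)[1*(11)*conj(1) + 1*(5)*conj(-1) + 2*(-4)*conj(-1) + 2*(2)*conj(1) + 3*(1)*conj(1) + 3*(-5)*conj(-1)]
      = (1/12)[(11) + (-5) + (8) + (4) + (3) + (15)] = 36/12 = 3
  <chi_rho, chi_4> = (1/12)[1*(11)*conj(1) + 1*(5)*conj(-1) + 2*(-4)*conj(-1) + 2*(2)*conj(1) + 3*(1)*conj(-1) + 3*(-5)*conj(1)]
      = (1/12)[(11) + (-5) + (8) + (4) + (-3) + (-15)] = 0/12 = 0
  <chi_rho, chi_5> = (1/12)[1*(11)*conj(2) + 1*(5)*conj(-2) + 2*(-4)*conj(1) + 2*(2)*conj(-1) + 3*(1)*conj(0) + 3*(-5)*conj(0)]
      = (1/12)[(22) + (-10) + (-8) + (-4) + (0) + (0)] = 0/12 = 0
  <chi_rho, chi_6> = (1/12)[1*(11)*conj(2) + 1*(5)*conj(2) + 2*(-4)*conj(-1) + 2*(2)*conj(-1) + 3*(1)*conj(0) + 3*(-5)*conj(0)]
      = (1/12)[(22) + (10) + (8) + (-4) + (0) + (0)] = 36/12 = 3
Dimension check: dim(rho) = sum (mult * dim) = 0*1 + 2*1 + 3*1 + 0*1 + 0*2 + 3*2 = 11 = chi_rho(e) = 11.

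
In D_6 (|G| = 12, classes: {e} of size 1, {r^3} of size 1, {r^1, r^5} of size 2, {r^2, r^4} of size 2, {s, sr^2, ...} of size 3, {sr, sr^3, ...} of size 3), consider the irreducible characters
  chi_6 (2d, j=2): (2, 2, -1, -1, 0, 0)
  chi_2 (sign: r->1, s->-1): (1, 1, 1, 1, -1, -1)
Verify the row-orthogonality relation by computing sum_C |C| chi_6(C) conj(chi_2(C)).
Sum = 0; so <chi_6, chi_2> = 0 (distinct irreducibles are orthogonal).

Justification: Compute term by term over conjugacy classes (|C| * chi_6(C) * conj(chi_2(C))):
  1*(2)*conj(1) + 1*(2)*conj(1) + 2*(-1)*conj(1) + 2*(-1)*conj(1) + 3*(0)*conj(-1) + 3*(0)*conj(-1)
  = (2) + (2) + (-2) + (-2) + (0) + (0)
  = 0.
Dividing by |G| = 12 gives 0/12 = 0, matching the row-orthogonality relation <chi_6, chi_2> = [chi_6 = chi_2].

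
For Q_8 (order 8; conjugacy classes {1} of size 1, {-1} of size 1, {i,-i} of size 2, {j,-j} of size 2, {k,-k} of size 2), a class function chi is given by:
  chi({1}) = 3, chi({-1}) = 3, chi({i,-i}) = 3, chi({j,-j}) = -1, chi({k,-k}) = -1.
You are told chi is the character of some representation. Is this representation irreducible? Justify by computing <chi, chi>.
Not irreducible (reducible): <chi, chi> = 5 > 1.

Derivation: <chi, chi> = (1/|G|) sum_C |C| * |chi(C)|^2 = (1/8)[1*|3|^2 + 1*|3|^2 + 2*|3|^2 + 2*|-1|^2 + 2*|-1|^2]
  = (1/8)[(9) + (9) + (18) + (2) + (2)] = 40/8 = 5.
A character is irreducible iff <chi, chi> = 1, so this representation is reducible.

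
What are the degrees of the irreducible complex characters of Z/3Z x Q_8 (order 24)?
Dimensions: 1, 1, 1, 1, 1, 1, 1, 1, 1, 1, 1, 1, 2, 2, 2

Reasoning: There are 15 irreducibles (= number of conjugacy classes). Their dimensions d_i satisfy sum d_i^2 = |G| = 24: 1 + 1 + 1 + 1 + 1 + 1 + 1 + 1 + 1 + 1 + 1 + 1 + 4 + 4 + 4 = 24. (For the product with Z/3Z: each of the 3 1-dim characters of Z/3Z tensors with each irrep of Q_8, giving 3 copies of each Q_8-dimension.)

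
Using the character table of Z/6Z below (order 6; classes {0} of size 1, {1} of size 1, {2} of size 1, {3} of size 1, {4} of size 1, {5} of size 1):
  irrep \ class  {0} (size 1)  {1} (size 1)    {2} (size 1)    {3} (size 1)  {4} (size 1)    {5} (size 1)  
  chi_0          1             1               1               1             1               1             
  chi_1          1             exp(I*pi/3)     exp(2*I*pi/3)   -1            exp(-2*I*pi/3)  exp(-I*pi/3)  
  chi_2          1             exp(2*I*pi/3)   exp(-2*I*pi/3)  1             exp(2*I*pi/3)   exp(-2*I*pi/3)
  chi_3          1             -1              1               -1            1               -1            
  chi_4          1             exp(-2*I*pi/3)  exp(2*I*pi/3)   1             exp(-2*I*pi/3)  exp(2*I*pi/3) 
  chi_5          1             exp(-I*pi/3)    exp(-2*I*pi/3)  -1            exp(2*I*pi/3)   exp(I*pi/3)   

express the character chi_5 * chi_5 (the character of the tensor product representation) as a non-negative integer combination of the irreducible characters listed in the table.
chi_5 tensor chi_5 = chi_4 (all other irreducibles have multiplicity 0).

Justification: The character of a tensor product is the pointwise product (chi_5 * chi_5)(C) = chi_5(C) * chi_5(C):
  {0}: (1)*(1), {1}: (exp(-I*pi/3))*(exp(-I*pi/3)), {2}: (exp(-2*I*pi/3))*(exp(-2*I*pi/3)), {3}: (-1)*(-1), {4}: (exp(2*I*pi/3))*(exp(2*I*pi/3)), {5}: (exp(I*pi/3))*(exp(I*pi/3))
so (chi_5 * chi_5) takes values
  {0} -> 1, {1} -> exp(-2*I*pi/3), {2} -> exp(2*I*pi/3), {3} -> 1, {4} -> exp(-2*I*pi/3), {5} -> exp(2*I*pi/3).
Now take the inner product of this character with each irreducible chi from the table, <chi_5*chi_5, chi> = (1/6) sum_C |C| (chi_5*chi_5)(C) conj(chi(C)):
  <chi_5*chi_5, chi_0> = (1/6)[1*(1)*conj(1) + 1*(exp(-2*I*pi/3))*conj(1) + 1*(exp(2*I*pi/3))*conj(1) + 1*(1)*conj(1) + 1*(exp(-2*I*pi/3))*conj(1) + 1*(exp(2*I*pi/3))*conj(1)]
      = (1/6)[(1) + (exp(-2*I*pi/3)) + (exp(2*I*pi/3)) + (1) + (exp(-2*I*pi/3)) + (exp(2*I*pi/3))] = 0/6 = 0
  <chi_5*chi_5, chi_1> = (1/6)[1*(1)*conj(1) + 1*(exp(-2*I*pi/3))*conj(exp(I*pi/3)) + 1*(exp(2*I*pi/3))*conj(exp(2*I*pi/3)) + 1*(1)*conj(-1) + 1*(exp(-2*I*pi/3))*conj(exp(-2*I*pi/3)) + 1*(exp(2*I*pi/3))*conj(exp(-I*pi/3))]
      = (1/6)[(1) + (-1) + (1) + (-1) + (1) + (-1)] = 0/6 = 0
  <chi_5*chi_5, chi_2> = (1/6)[1*(1)*conj(1) + 1*(exp(-2*I*pi/3))*conj(exp(2*I*pi/3)) + 1*(exp(2*I*pi/3))*conj(exp(-2*I*pi/3)) + 1*(1)*conj(1) + 1*(exp(-2*I*pi/3))*conj(exp(2*I*pi/3)) + 1*(exp(2*I*pi/3))*conj(exp(-2*I*pi/3))]
      = (1/6)[(1) + (exp(2*I*pi/3)) + (exp(-2*I*pi/3)) + (1) + (exp(2*I*pi/3)) + (exp(-2*I*pi/3))] = 0/6 = 0
  <chi_5*chi_5, chi_3> = (1/6)[1*(1)*conj(1) + 1*(exp(-2*I*pi/3))*conj(-1) + 1*(exp(2*I*pi/3))*conj(1) + 1*(1)*conj(-1) + 1*(exp(-2*I*pi/3))*conj(1) + 1*(exp(2*I*pi/3))*conj(-1)]
      = (1/6)[(1) + (-exp(-2*I*pi/3)) + (exp(2*I*pi/3)) + (-1) + (exp(-2*I*pi/3)) + (-exp(2*I*pi/3))] = 0/6 = 0
  <chi_5*chi_5, chi_4> = (1/6)[1*(1)*conj(1) + 1*(exp(-2*I*pi/3))*conj(exp(-2*I*pi/3)) + 1*(exp(2*I*pi/3))*conj(exp(2*I*pi/3)) + 1*(1)*conj(1) + 1*(exp(-2*I*pi/3))*conj(exp(-2*I*pi/3)) + 1*(exp(2*I*pi/3))*conj(exp(2*I*pi/3))]
      = (1/6)[(1) + (1) + (1) + (1) + (1) + (1)] = 6/6 = 1
  <chi_5*chi_5, chi_5> = (1/6)[1*(1)*conj(1) + 1*(exp(-2*I*pi/3))*conj(exp(-I*pi/3)) + 1*(exp(2*I*pi/3))*conj(exp(-2*I*pi/3)) + 1*(1)*conj(-1) + 1*(exp(-2*I*pi/3))*conj(exp(2*I*pi/3)) + 1*(exp(2*I*pi/3))*conj(exp(I*pi/3))]
      = (1/6)[(1) + (exp(-I*pi/3)) + (exp(-2*I*pi/3)) + (-1) + (exp(2*I*pi/3)) + (exp(I*pi/3))] = 0/6 = 0
(Exp terms are combined using exp(i*s)*conj(exp(i*t)) = exp(i*(s-t)), and sums of them are collapsed using the identity that for every m > 1 the m distinct m-th roots of unity sum to 0, e.g. 1 + exp(2*I*pi/3) + exp(-2*I*pi/3) = 0.)
Hence the multiplicities are chi_4: 1. Dimension check: dim(chi_5)*dim(chi_5) = 1*1 = 1 and sum (mult * dim) = 1*1 = 1.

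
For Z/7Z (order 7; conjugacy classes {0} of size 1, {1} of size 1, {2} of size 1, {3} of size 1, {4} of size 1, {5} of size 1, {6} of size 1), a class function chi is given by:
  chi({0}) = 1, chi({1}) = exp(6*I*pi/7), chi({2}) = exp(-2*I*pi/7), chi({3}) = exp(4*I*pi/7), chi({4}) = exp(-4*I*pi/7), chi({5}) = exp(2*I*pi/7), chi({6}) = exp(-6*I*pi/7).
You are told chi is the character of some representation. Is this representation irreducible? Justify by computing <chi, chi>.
Irreducible: <chi, chi> = 1.

Explanation: <chi, chi> = (1/|G|) sum_C |C| * |chi(C)|^2 = (1/7)[1*|1|^2 + 1*|exp(6*I*pi/7)|^2 + 1*|exp(-2*I*pi/7)|^2 + 1*|exp(4*I*pi/7)|^2 + 1*|exp(-4*I*pi/7)|^2 + 1*|exp(2*I*pi/7)|^2 + 1*|exp(-6*I*pi/7)|^2]
  = (1/7)[(1) + (1) + (1) + (1) + (1) + (1) + (1)] = 7/7 = 1.
(Exp terms are combined using exp(i*s)*conj(exp(i*t)) = exp(i*(s-t)), and sums of them are collapsed using the identity that for every m > 1 the m distinct m-th roots of unity sum to 0, e.g. 1 + exp(2*I*pi/3) + exp(-2*I*pi/3) = 0.)
A character is irreducible iff <chi, chi> = 1, so this representation is irreducible.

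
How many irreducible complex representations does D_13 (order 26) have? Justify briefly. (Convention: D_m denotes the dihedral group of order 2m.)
8

Why: The number of irreducible complex representations of a finite group equals its number of conjugacy classes. D_13 has 8 conjugacy classes ((n+3)/2 for n odd), so D_13 (order 26) has exactly 8 irreducible complex representations.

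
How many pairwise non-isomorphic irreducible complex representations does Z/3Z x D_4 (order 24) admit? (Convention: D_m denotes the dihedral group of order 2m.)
15

Details: The number of irreducible complex representations of a finite group equals its number of conjugacy classes. For a direct product, #classes(G x H) = #classes(G) * #classes(H). Z/3Z has 3 classes (abelian), D_4 has 5 classes, so 3 * 5 = 15, so Z/3Z x D_4 (order 24) has exactly 15 irreducible complex representations.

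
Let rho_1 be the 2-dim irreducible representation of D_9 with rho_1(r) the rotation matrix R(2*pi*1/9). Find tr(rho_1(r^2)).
chi_{rho_1}(r^2) = 2*cos(2*pi*1*2/9) = 2*cos(4*pi/9)

Proof sketch: rho_1(r^2) is rotation by angle 2*pi*1*2/9, whose trace is 2*cos(2*pi*1*2/9) = 2*cos(4*pi/9).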